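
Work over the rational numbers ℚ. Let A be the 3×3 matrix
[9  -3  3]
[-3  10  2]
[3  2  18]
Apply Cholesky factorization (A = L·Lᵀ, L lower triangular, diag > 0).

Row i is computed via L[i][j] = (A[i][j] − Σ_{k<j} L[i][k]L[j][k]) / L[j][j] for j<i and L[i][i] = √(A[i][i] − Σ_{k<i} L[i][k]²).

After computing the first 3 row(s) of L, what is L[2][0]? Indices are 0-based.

Step 1: L[0][0] = √(9) = 3.
  L[1][0] = (-3) / L[0][0] = -1.
Step 2: L[1][1] = √(9) = 3.
  L[2][0] = (3) / L[0][0] = 1.
  L[2][1] = (3) / L[1][1] = 1.
Step 3: L[2][2] = √(16) = 4.

L[2][0] = 1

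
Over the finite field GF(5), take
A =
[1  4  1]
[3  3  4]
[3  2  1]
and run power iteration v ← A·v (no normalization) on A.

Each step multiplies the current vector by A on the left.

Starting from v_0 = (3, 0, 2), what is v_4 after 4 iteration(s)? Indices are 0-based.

v_0 = (3, 0, 2).
v_1 = A·v_0 = (0, 2, 1).
v_2 = A·v_1 = (4, 0, 0).
v_3 = A·v_2 = (4, 2, 2).
v_4 = A·v_3 = (4, 1, 3).

v_4 = (4, 1, 3)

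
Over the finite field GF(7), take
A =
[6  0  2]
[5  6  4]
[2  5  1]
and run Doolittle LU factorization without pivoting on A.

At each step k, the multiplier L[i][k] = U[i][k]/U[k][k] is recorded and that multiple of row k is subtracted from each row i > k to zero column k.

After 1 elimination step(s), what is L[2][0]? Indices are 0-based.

[col 0] pivot 6
  R1 -= 2*R0 → (0, 6, 0)  (L[1][0] := 2)
  R2 -= 5*R0 → (0, 5, 5)  (L[2][0] := 5)

L[2][0] = 5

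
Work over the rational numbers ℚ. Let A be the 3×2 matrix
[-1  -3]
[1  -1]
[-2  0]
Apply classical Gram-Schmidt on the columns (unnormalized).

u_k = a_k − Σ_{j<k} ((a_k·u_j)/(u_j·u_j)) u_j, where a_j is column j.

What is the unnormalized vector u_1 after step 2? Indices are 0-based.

Step 1: u_0 = a_0 = (-1, 1, -2).
Step 2: u_1 = a_1 − (1/3)·u_0 = (-8/3, -4/3, 2/3).

u_1 = (-8/3, -4/3, 2/3)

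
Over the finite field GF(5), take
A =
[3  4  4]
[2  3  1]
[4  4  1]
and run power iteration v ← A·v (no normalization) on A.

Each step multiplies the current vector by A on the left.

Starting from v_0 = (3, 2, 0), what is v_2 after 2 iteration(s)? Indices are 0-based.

v_2 = (4, 0, 1)

v_0 = (3, 2, 0).
v_1 = A·v_0 = (2, 2, 0).
v_2 = A·v_1 = (4, 0, 1).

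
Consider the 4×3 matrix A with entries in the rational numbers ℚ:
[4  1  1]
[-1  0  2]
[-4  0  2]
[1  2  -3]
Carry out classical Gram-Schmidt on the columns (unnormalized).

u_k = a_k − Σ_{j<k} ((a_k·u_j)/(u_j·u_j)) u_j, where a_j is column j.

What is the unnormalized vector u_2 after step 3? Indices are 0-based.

Step 1: u_0 = a_0 = (4, -1, -4, 1).
Step 2: u_1 = a_1 − (3/17)·u_0 = (5/17, 3/17, 12/17, 31/17).
Step 3: u_2 = a_2 − (-9/34)·u_0 − (-58/67)·u_1 = (155/67, 253/134, 104/67, -155/134).

u_2 = (155/67, 253/134, 104/67, -155/134)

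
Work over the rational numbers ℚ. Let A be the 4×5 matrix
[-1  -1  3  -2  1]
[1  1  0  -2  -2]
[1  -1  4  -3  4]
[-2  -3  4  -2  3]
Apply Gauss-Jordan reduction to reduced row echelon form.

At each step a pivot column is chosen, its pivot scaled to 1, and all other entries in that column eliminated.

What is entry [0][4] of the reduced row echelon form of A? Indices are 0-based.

M[0][4] = 25/17

step 1: normalize row 0 (÷-1) = (1, 1, -3, 2, -1)
  row 1: subtract 1×row0 = (0, 0, 3, -4, -1)
  row 2: subtract 1×row0 = (0, -2, 7, -5, 5)
  row 3: subtract -2×row0 = (0, -1, -2, 2, 1)
step 2: exchange rows 1,2
step 2: normalize row 1 (÷-2) = (0, 1, -7/2, 5/2, -5/2)
  row 0: subtract 1×row1 = (1, 0, 1/2, -1/2, 3/2)
  row 3: subtract -1×row1 = (0, 0, -11/2, 9/2, -3/2)
step 3: normalize row 2 (÷3) = (0, 0, 1, -4/3, -1/3)
  row 0: subtract 1/2×row2 = (1, 0, 0, 1/6, 5/3)
  row 1: subtract -7/2×row2 = (0, 1, 0, -13/6, -11/3)
  row 3: subtract -11/2×row2 = (0, 0, 0, -17/6, -10/3)
step 4: normalize row 3 (÷-17/6) = (0, 0, 0, 1, 20/17)
  row 0: subtract 1/6×row3 = (1, 0, 0, 0, 25/17)
  row 1: subtract -13/6×row3 = (0, 1, 0, 0, -19/17)
  row 2: subtract -4/3×row3 = (0, 0, 1, 0, 21/17)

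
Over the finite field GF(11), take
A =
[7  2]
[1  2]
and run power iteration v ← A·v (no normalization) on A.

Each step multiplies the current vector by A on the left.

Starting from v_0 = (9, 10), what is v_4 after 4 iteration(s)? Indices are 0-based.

v_4 = (4, 8)

v_0 = (9, 10).
v_1 = A·v_0 = (6, 7).
v_2 = A·v_1 = (1, 9).
v_3 = A·v_2 = (3, 8).
v_4 = A·v_3 = (4, 8).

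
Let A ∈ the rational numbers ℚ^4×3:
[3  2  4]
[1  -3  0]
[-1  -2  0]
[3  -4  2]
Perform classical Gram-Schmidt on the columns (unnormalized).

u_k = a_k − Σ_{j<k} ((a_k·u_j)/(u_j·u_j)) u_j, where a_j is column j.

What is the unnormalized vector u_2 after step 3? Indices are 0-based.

u_2 = (410/611, -216/611, 18/13, -56/611)

Step 1: u_0 = a_0 = (3, 1, -1, 3).
Step 2: u_1 = a_1 − (-7/20)·u_0 = (61/20, -53/20, -47/20, -59/20).
Step 3: u_2 = a_2 − (9/10)·u_0 − (126/611)·u_1 = (410/611, -216/611, 18/13, -56/611).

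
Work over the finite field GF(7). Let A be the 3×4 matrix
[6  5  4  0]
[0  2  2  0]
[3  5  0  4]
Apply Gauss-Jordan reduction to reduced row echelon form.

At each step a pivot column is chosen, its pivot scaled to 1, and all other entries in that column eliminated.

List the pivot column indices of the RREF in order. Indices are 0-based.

[1] R0 /= 6  ⇒  (1, 2, 3, 0)
     R2 -= 3·R0  ⇒  (0, 6, 5, 4)
[2] R1 /= 2  ⇒  (0, 1, 1, 0)
     R0 -= 2·R1  ⇒  (1, 0, 1, 0)
     R2 -= 6·R1  ⇒  (0, 0, 6, 4)
[3] R2 /= 6  ⇒  (0, 0, 1, 3)
     R0 -= 1·R2  ⇒  (1, 0, 0, 4)
     R1 -= 1·R2  ⇒  (0, 1, 0, 4)

pivot columns: 0, 1, 2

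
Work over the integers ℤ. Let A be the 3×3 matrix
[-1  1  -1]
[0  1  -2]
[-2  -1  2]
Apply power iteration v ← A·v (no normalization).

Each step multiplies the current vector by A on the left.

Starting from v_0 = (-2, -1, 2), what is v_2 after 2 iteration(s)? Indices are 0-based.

v_2 = (-13, -23, 25)

v_0 = (-2, -1, 2).
v_1 = A·v_0 = (-1, -5, 9).
v_2 = A·v_1 = (-13, -23, 25).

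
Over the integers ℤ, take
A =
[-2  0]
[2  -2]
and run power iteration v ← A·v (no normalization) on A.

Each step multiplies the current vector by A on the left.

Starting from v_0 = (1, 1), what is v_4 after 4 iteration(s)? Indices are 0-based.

v_0 = (1, 1).
v_1 = A·v_0 = (-2, 0).
v_2 = A·v_1 = (4, -4).
v_3 = A·v_2 = (-8, 16).
v_4 = A·v_3 = (16, -48).

v_4 = (16, -48)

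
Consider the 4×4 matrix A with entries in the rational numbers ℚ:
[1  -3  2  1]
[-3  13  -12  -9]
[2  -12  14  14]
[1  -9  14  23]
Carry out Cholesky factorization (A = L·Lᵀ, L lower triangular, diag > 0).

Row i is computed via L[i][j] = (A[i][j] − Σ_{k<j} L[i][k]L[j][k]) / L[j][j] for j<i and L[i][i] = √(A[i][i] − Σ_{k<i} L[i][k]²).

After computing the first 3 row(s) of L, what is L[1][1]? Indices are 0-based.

L[1][1] = 2

Step 1: L[0][0] = √(1) = 1.
  L[1][0] = (-3) / L[0][0] = -3.
Step 2: L[1][1] = √(4) = 2.
  L[2][0] = (2) / L[0][0] = 2.
  L[2][1] = (-6) / L[1][1] = -3.
Step 3: L[2][2] = √(1) = 1.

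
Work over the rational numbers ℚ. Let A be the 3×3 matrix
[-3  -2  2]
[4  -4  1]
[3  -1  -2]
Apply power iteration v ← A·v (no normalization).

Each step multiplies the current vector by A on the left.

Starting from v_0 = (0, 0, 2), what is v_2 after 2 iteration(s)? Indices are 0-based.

v_0 = (0, 0, 2).
v_1 = A·v_0 = (4, 2, -4).
v_2 = A·v_1 = (-24, 4, 18).

v_2 = (-24, 4, 18)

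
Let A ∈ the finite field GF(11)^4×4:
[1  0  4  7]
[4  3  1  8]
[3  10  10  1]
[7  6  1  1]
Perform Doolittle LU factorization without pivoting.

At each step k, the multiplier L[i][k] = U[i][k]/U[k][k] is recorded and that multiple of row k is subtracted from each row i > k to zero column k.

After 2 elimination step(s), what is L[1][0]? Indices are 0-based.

k=0: U[0][0]=1
  eliminate (1,0): mult=4, new row 1: (0, 3, 7, 2); set L[1][0]=4
  eliminate (2,0): mult=3, new row 2: (0, 10, 9, 2); set L[2][0]=3
  eliminate (3,0): mult=7, new row 3: (0, 6, 6, 7); set L[3][0]=7
k=1: U[1][1]=3
  eliminate (2,1): mult=7, new row 2: (0, 0, 4, 10); set L[2][1]=7
  eliminate (3,1): mult=2, new row 3: (0, 0, 3, 3); set L[3][1]=2

L[1][0] = 4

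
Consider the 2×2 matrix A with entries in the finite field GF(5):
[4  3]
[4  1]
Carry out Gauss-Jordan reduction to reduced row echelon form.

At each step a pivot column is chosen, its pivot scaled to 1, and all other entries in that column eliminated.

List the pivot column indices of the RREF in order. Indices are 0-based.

pivot(0,0)=4: scale R0 → (1, 2)
  clear (1,0): R1 −= (4)R0 → (0, 3)
pivot(1,1)=3: scale R1 → (0, 1)
  clear (0,1): R0 −= (2)R1 → (1, 0)

pivot columns: 0, 1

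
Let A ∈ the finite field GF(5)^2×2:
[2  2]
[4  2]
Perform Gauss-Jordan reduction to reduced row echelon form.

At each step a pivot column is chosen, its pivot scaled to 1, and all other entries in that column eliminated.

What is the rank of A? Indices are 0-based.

rank = 2

[1] R0 /= 2  ⇒  (1, 1)
     R1 -= 4·R0  ⇒  (0, 3)
[2] R1 /= 3  ⇒  (0, 1)
     R0 -= 1·R1  ⇒  (1, 0)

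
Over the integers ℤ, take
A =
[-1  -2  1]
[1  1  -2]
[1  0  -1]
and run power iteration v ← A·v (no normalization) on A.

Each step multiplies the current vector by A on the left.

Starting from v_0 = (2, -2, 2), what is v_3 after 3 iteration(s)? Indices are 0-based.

v_0 = (2, -2, 2).
v_1 = A·v_0 = (4, -4, 0).
v_2 = A·v_1 = (4, 0, 4).
v_3 = A·v_2 = (0, -4, 0).

v_3 = (0, -4, 0)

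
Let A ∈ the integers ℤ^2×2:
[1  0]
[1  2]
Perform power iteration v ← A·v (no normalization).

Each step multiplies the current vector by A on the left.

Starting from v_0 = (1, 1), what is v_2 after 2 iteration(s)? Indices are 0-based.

v_0 = (1, 1).
v_1 = A·v_0 = (1, 3).
v_2 = A·v_1 = (1, 7).

v_2 = (1, 7)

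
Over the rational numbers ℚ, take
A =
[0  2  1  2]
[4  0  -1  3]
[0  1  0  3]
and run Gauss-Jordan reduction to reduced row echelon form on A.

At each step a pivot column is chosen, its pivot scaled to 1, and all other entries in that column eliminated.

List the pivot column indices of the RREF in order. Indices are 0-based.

step 1: exchange rows 0,1
step 1: normalize row 0 (÷4) = (1, 0, -1/4, 3/4)
step 2: normalize row 1 (÷2) = (0, 1, 1/2, 1)
  row 2: subtract 1×row1 = (0, 0, -1/2, 2)
step 3: normalize row 2 (÷-1/2) = (0, 0, 1, -4)
  row 0: subtract -1/4×row2 = (1, 0, 0, -1/4)
  row 1: subtract 1/2×row2 = (0, 1, 0, 3)

pivot columns: 0, 1, 2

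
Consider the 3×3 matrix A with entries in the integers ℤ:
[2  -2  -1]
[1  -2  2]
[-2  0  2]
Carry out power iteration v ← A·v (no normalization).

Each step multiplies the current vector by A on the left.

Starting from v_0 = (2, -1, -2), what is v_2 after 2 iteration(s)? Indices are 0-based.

v_2 = (24, -8, -32)

v_0 = (2, -1, -2).
v_1 = A·v_0 = (8, 0, -8).
v_2 = A·v_1 = (24, -8, -32).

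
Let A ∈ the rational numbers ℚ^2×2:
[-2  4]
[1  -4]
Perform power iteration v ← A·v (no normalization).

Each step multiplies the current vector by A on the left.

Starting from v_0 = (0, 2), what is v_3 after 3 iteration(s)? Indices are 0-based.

v_3 = (256, -208)

v_0 = (0, 2).
v_1 = A·v_0 = (8, -8).
v_2 = A·v_1 = (-48, 40).
v_3 = A·v_2 = (256, -208).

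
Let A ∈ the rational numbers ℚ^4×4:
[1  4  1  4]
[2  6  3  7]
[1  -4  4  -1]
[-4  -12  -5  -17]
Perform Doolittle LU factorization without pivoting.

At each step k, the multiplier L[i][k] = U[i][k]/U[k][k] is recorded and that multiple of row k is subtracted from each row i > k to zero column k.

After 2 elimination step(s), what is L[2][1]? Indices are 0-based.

Step 1: pivot at (0,0) is 1.
  row1 ← row1 − (2)·row0  ⇒  L[1][0]=2, U row1=(0, -2, 1, -1)
  row2 ← row2 − (1)·row0  ⇒  L[2][0]=1, U row2=(0, -8, 3, -5)
  row3 ← row3 − (-4)·row0  ⇒  L[3][0]=-4, U row3=(0, 4, -1, -1)
Step 2: pivot at (1,1) is -2.
  row2 ← row2 − (4)·row1  ⇒  L[2][1]=4, U row2=(0, 0, -1, -1)
  row3 ← row3 − (-2)·row1  ⇒  L[3][1]=-2, U row3=(0, 0, 1, -3)

L[2][1] = 4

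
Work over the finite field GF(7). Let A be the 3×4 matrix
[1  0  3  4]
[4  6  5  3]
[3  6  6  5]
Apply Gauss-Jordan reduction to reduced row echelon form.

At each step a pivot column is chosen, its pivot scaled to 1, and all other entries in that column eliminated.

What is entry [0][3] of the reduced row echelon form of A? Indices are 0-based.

step 1: normalize row 0 (÷1) = (1, 0, 3, 4)
  row 1: subtract 4×row0 = (0, 6, 0, 1)
  row 2: subtract 3×row0 = (0, 6, 4, 0)
step 2: normalize row 1 (÷6) = (0, 1, 0, 6)
  row 2: subtract 6×row1 = (0, 0, 4, 6)
step 3: normalize row 2 (÷4) = (0, 0, 1, 5)
  row 0: subtract 3×row2 = (1, 0, 0, 3)

M[0][3] = 3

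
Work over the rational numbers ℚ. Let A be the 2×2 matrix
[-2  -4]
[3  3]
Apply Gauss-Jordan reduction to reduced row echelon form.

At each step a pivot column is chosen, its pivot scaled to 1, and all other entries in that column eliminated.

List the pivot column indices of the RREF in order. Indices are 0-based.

step 1: normalize row 0 (÷-2) = (1, 2)
  row 1: subtract 3×row0 = (0, -3)
step 2: normalize row 1 (÷-3) = (0, 1)
  row 0: subtract 2×row1 = (1, 0)

pivot columns: 0, 1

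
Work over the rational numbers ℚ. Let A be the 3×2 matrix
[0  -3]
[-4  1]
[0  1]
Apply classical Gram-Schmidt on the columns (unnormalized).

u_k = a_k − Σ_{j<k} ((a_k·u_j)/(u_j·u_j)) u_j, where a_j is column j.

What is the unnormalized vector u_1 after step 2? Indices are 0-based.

u_1 = (-3, 0, 1)

Step 1: u_0 = a_0 = (0, -4, 0).
Step 2: u_1 = a_1 − (-1/4)·u_0 = (-3, 0, 1).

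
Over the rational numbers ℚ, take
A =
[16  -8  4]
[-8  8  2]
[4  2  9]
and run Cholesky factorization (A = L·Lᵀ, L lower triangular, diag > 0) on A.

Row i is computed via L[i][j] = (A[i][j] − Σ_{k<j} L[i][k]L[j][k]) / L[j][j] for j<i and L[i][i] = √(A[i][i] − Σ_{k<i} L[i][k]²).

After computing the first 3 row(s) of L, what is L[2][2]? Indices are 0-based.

L[2][2] = 2

Step 1: L[0][0] = √(16) = 4.
  L[1][0] = (-8) / L[0][0] = -2.
Step 2: L[1][1] = √(4) = 2.
  L[2][0] = (4) / L[0][0] = 1.
  L[2][1] = (4) / L[1][1] = 2.
Step 3: L[2][2] = √(4) = 2.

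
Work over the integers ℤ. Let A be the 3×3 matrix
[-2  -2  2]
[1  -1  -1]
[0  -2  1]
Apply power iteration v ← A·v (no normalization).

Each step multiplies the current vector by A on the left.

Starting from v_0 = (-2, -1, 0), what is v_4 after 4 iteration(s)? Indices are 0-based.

v_4 = (-2, 31, 24)

v_0 = (-2, -1, 0).
v_1 = A·v_0 = (6, -1, 2).
v_2 = A·v_1 = (-6, 5, 4).
v_3 = A·v_2 = (10, -15, -6).
v_4 = A·v_3 = (-2, 31, 24).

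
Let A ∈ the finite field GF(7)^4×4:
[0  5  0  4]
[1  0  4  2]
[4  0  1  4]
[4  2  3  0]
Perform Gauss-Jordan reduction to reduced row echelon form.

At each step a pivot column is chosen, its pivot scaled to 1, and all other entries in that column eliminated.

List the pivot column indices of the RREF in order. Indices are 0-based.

step 1: exchange rows 0,1
step 1: normalize row 0 (÷1) = (1, 0, 4, 2)
  row 2: subtract 4×row0 = (0, 0, 6, 3)
  row 3: subtract 4×row0 = (0, 2, 1, 6)
step 2: normalize row 1 (÷5) = (0, 1, 0, 5)
  row 3: subtract 2×row1 = (0, 0, 1, 3)
step 3: normalize row 2 (÷6) = (0, 0, 1, 4)
  row 0: subtract 4×row2 = (1, 0, 0, 0)
  row 3: subtract 1×row2 = (0, 0, 0, 6)
step 4: normalize row 3 (÷6) = (0, 0, 0, 1)
  row 1: subtract 5×row3 = (0, 1, 0, 0)
  row 2: subtract 4×row3 = (0, 0, 1, 0)

pivot columns: 0, 1, 2, 3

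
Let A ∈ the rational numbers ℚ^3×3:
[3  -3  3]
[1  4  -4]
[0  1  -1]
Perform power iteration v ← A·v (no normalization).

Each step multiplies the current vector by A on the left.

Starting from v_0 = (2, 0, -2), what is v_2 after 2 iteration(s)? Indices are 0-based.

v_2 = (-24, 32, 8)

v_0 = (2, 0, -2).
v_1 = A·v_0 = (0, 10, 2).
v_2 = A·v_1 = (-24, 32, 8).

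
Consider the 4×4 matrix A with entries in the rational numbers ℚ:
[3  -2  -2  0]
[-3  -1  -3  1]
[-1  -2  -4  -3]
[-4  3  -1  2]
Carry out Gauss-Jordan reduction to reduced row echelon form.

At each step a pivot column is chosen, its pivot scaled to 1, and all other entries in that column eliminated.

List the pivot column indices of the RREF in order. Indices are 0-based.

pivot columns: 0, 1, 2, 3

pivot(0,0)=3: scale R0 → (1, -2/3, -2/3, 0)
  clear (1,0): R1 −= (-3)R0 → (0, -3, -5, 1)
  clear (2,0): R2 −= (-1)R0 → (0, -8/3, -14/3, -3)
  clear (3,0): R3 −= (-4)R0 → (0, 1/3, -11/3, 2)
pivot(1,1)=-3: scale R1 → (0, 1, 5/3, -1/3)
  clear (0,1): R0 −= (-2/3)R1 → (1, 0, 4/9, -2/9)
  clear (2,1): R2 −= (-8/3)R1 → (0, 0, -2/9, -35/9)
  clear (3,1): R3 −= (1/3)R1 → (0, 0, -38/9, 19/9)
pivot(2,2)=-2/9: scale R2 → (0, 0, 1, 35/2)
  clear (0,2): R0 −= (4/9)R2 → (1, 0, 0, -8)
  clear (1,2): R1 −= (5/3)R2 → (0, 1, 0, -59/2)
  clear (3,2): R3 −= (-38/9)R2 → (0, 0, 0, 76)
pivot(3,3)=76: scale R3 → (0, 0, 0, 1)
  clear (0,3): R0 −= (-8)R3 → (1, 0, 0, 0)
  clear (1,3): R1 −= (-59/2)R3 → (0, 1, 0, 0)
  clear (2,3): R2 −= (35/2)R3 → (0, 0, 1, 0)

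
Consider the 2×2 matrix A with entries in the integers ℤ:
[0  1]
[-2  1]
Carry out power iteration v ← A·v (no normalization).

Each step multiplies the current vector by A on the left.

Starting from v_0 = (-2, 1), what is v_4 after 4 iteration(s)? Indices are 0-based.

v_0 = (-2, 1).
v_1 = A·v_0 = (1, 5).
v_2 = A·v_1 = (5, 3).
v_3 = A·v_2 = (3, -7).
v_4 = A·v_3 = (-7, -13).

v_4 = (-7, -13)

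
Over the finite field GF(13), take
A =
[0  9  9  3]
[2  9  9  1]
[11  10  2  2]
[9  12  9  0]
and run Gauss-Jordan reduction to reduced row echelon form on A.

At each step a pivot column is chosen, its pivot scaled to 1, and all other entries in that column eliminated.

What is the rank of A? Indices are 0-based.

[1] R0 <-> R1
[1] R0 /= 2  ⇒  (1, 11, 11, 7)
     R2 -= 11·R0  ⇒  (0, 6, 11, 3)
     R3 -= 9·R0  ⇒  (0, 4, 1, 2)
[2] R1 /= 9  ⇒  (0, 1, 1, 9)
     R0 -= 11·R1  ⇒  (1, 0, 0, 12)
     R2 -= 6·R1  ⇒  (0, 0, 5, 1)
     R3 -= 4·R1  ⇒  (0, 0, 10, 5)
[3] R2 /= 5  ⇒  (0, 0, 1, 8)
     R1 -= 1·R2  ⇒  (0, 1, 0, 1)
     R3 -= 10·R2  ⇒  (0, 0, 0, 3)
[4] R3 /= 3  ⇒  (0, 0, 0, 1)
     R0 -= 12·R3  ⇒  (1, 0, 0, 0)
     R1 -= 1·R3  ⇒  (0, 1, 0, 0)
     R2 -= 8·R3  ⇒  (0, 0, 1, 0)

rank = 4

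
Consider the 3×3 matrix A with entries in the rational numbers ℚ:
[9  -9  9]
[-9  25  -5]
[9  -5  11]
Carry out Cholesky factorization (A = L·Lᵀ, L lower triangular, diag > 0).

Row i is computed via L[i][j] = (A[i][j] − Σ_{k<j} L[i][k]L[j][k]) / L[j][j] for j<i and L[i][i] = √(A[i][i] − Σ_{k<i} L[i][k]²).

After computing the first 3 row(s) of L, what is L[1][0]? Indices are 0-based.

Step 1: L[0][0] = √(9) = 3.
  L[1][0] = (-9) / L[0][0] = -3.
Step 2: L[1][1] = √(16) = 4.
  L[2][0] = (9) / L[0][0] = 3.
  L[2][1] = (4) / L[1][1] = 1.
Step 3: L[2][2] = √(1) = 1.

L[1][0] = -3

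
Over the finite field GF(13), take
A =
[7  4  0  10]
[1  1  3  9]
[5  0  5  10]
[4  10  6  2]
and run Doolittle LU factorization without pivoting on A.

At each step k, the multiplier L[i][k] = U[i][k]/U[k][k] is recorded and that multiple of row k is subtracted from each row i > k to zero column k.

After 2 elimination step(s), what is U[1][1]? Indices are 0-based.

U[1][1] = 6

k=0: U[0][0]=7
  eliminate (1,0): mult=2, new row 1: (0, 6, 3, 2); set L[1][0]=2
  eliminate (2,0): mult=10, new row 2: (0, 12, 5, 1); set L[2][0]=10
  eliminate (3,0): mult=8, new row 3: (0, 4, 6, 0); set L[3][0]=8
k=1: U[1][1]=6
  eliminate (2,1): mult=2, new row 2: (0, 0, 12, 10); set L[2][1]=2
  eliminate (3,1): mult=5, new row 3: (0, 0, 4, 3); set L[3][1]=5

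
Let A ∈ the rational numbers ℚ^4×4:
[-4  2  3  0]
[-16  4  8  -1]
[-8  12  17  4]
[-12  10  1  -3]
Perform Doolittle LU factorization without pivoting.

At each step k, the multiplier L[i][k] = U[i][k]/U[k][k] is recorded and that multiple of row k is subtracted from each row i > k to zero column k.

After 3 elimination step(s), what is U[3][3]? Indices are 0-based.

U[3][3] = 4

k=0: U[0][0]=-4
  eliminate (1,0): mult=4, new row 1: (0, -4, -4, -1); set L[1][0]=4
  eliminate (2,0): mult=2, new row 2: (0, 8, 11, 4); set L[2][0]=2
  eliminate (3,0): mult=3, new row 3: (0, 4, -8, -3); set L[3][0]=3
k=1: U[1][1]=-4
  eliminate (2,1): mult=-2, new row 2: (0, 0, 3, 2); set L[2][1]=-2
  eliminate (3,1): mult=-1, new row 3: (0, 0, -12, -4); set L[3][1]=-1
k=2: U[2][2]=3
  eliminate (3,2): mult=-4, new row 3: (0, 0, 0, 4); set L[3][2]=-4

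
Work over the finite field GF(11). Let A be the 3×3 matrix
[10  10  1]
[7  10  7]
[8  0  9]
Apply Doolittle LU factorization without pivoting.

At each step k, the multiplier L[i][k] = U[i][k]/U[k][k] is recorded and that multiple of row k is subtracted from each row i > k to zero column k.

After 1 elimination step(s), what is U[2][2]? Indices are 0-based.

U[2][2] = 6

Step 1: pivot at (0,0) is 10.
  row1 ← row1 − (4)·row0  ⇒  L[1][0]=4, U row1=(0, 3, 3)
  row2 ← row2 − (3)·row0  ⇒  L[2][0]=3, U row2=(0, 3, 6)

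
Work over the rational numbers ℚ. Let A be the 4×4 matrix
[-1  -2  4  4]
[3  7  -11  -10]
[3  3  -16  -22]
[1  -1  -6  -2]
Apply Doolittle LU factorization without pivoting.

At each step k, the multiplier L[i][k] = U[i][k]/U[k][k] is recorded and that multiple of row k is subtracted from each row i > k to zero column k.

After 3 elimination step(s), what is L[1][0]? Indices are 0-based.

L[1][0] = -3

[col 0] pivot -1
  R1 -= -3*R0 → (0, 1, 1, 2)  (L[1][0] := -3)
  R2 -= -3*R0 → (0, -3, -4, -10)  (L[2][0] := -3)
  R3 -= -1*R0 → (0, -3, -2, 2)  (L[3][0] := -1)
[col 1] pivot 1
  R2 -= -3*R1 → (0, 0, -1, -4)  (L[2][1] := -3)
  R3 -= -3*R1 → (0, 0, 1, 8)  (L[3][1] := -3)
[col 2] pivot -1
  R3 -= -1*R2 → (0, 0, 0, 4)  (L[3][2] := -1)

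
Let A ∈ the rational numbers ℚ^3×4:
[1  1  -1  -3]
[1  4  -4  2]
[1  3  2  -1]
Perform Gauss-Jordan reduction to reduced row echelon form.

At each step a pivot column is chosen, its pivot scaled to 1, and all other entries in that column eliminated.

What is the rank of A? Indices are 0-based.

rank = 3

[1] R0 /= 1  ⇒  (1, 1, -1, -3)
     R1 -= 1·R0  ⇒  (0, 3, -3, 5)
     R2 -= 1·R0  ⇒  (0, 2, 3, 2)
[2] R1 /= 3  ⇒  (0, 1, -1, 5/3)
     R0 -= 1·R1  ⇒  (1, 0, 0, -14/3)
     R2 -= 2·R1  ⇒  (0, 0, 5, -4/3)
[3] R2 /= 5  ⇒  (0, 0, 1, -4/15)
     R1 -= -1·R2  ⇒  (0, 1, 0, 7/5)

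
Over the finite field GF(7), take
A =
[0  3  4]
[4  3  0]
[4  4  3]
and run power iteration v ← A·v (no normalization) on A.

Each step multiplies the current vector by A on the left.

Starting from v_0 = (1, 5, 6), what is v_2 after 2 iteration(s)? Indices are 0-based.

v_0 = (1, 5, 6).
v_1 = A·v_0 = (4, 5, 0).
v_2 = A·v_1 = (1, 3, 1).

v_2 = (1, 3, 1)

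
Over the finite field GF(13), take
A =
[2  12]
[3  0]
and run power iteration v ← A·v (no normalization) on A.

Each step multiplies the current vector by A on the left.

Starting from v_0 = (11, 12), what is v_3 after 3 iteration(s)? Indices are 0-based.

v_3 = (9, 0)

v_0 = (11, 12).
v_1 = A·v_0 = (10, 7).
v_2 = A·v_1 = (0, 4).
v_3 = A·v_2 = (9, 0).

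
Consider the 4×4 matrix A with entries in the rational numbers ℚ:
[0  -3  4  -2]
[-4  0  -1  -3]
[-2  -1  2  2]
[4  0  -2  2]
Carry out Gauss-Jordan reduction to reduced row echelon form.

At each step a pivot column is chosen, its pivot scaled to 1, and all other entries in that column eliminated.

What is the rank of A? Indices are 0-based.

step 1: exchange rows 0,1
step 1: normalize row 0 (÷-4) = (1, 0, 1/4, 3/4)
  row 2: subtract -2×row0 = (0, -1, 5/2, 7/2)
  row 3: subtract 4×row0 = (0, 0, -3, -1)
step 2: normalize row 1 (÷-3) = (0, 1, -4/3, 2/3)
  row 2: subtract -1×row1 = (0, 0, 7/6, 25/6)
step 3: normalize row 2 (÷7/6) = (0, 0, 1, 25/7)
  row 0: subtract 1/4×row2 = (1, 0, 0, -1/7)
  row 1: subtract -4/3×row2 = (0, 1, 0, 38/7)
  row 3: subtract -3×row2 = (0, 0, 0, 68/7)
step 4: normalize row 3 (÷68/7) = (0, 0, 0, 1)
  row 0: subtract -1/7×row3 = (1, 0, 0, 0)
  row 1: subtract 38/7×row3 = (0, 1, 0, 0)
  row 2: subtract 25/7×row3 = (0, 0, 1, 0)

rank = 4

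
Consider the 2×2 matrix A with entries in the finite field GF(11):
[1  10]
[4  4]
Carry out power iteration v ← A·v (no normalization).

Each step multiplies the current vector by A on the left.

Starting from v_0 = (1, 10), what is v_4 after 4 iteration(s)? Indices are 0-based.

v_0 = (1, 10).
v_1 = A·v_0 = (2, 0).
v_2 = A·v_1 = (2, 8).
v_3 = A·v_2 = (5, 7).
v_4 = A·v_3 = (9, 4).

v_4 = (9, 4)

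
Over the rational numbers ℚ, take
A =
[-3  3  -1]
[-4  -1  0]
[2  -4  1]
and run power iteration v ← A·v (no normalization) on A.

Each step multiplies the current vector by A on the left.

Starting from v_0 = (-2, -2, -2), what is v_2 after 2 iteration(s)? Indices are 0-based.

v_0 = (-2, -2, -2).
v_1 = A·v_0 = (2, 10, 2).
v_2 = A·v_1 = (22, -18, -34).

v_2 = (22, -18, -34)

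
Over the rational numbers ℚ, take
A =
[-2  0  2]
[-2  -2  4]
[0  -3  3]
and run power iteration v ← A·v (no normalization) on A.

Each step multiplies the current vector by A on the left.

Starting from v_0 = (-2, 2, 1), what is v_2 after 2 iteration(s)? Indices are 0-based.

v_2 = (-18, -32, -21)

v_0 = (-2, 2, 1).
v_1 = A·v_0 = (6, 4, -3).
v_2 = A·v_1 = (-18, -32, -21).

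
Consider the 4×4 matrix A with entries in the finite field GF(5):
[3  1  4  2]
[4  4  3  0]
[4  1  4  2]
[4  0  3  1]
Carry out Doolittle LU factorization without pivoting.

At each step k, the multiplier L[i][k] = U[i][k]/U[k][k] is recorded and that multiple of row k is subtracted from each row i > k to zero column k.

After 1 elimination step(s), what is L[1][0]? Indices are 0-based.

[col 0] pivot 3
  R1 -= 3*R0 → (0, 1, 1, 4)  (L[1][0] := 3)
  R2 -= 3*R0 → (0, 3, 2, 1)  (L[2][0] := 3)
  R3 -= 3*R0 → (0, 2, 1, 0)  (L[3][0] := 3)

L[1][0] = 3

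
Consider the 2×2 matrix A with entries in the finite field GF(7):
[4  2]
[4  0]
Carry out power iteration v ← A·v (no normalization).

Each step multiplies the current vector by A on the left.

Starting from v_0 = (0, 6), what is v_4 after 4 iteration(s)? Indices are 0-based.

v_4 = (3, 4)

v_0 = (0, 6).
v_1 = A·v_0 = (5, 0).
v_2 = A·v_1 = (6, 6).
v_3 = A·v_2 = (1, 3).
v_4 = A·v_3 = (3, 4).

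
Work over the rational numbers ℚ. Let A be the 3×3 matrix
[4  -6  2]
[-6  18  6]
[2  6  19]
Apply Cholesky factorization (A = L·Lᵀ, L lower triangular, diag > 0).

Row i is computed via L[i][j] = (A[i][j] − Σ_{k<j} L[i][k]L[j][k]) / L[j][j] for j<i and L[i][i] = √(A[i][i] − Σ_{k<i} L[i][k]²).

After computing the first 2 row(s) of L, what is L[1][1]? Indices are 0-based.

L[1][1] = 3

Step 1: L[0][0] = √(4) = 2.
  L[1][0] = (-6) / L[0][0] = -3.
Step 2: L[1][1] = √(9) = 3.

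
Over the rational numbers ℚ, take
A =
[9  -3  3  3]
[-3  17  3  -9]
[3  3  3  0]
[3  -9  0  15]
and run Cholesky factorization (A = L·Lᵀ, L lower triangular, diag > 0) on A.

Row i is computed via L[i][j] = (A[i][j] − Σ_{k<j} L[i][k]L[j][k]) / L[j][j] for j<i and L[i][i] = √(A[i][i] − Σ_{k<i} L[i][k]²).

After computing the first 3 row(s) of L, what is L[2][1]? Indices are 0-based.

L[2][1] = 1

Step 1: L[0][0] = √(9) = 3.
  L[1][0] = (-3) / L[0][0] = -1.
Step 2: L[1][1] = √(16) = 4.
  L[2][0] = (3) / L[0][0] = 1.
  L[2][1] = (4) / L[1][1] = 1.
Step 3: L[2][2] = √(1) = 1.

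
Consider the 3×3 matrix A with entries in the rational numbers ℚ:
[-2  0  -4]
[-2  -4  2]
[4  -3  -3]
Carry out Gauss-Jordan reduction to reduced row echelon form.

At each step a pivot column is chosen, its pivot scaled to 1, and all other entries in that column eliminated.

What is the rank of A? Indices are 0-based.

step 1: normalize row 0 (÷-2) = (1, 0, 2)
  row 1: subtract -2×row0 = (0, -4, 6)
  row 2: subtract 4×row0 = (0, -3, -11)
step 2: normalize row 1 (÷-4) = (0, 1, -3/2)
  row 2: subtract -3×row1 = (0, 0, -31/2)
step 3: normalize row 2 (÷-31/2) = (0, 0, 1)
  row 0: subtract 2×row2 = (1, 0, 0)
  row 1: subtract -3/2×row2 = (0, 1, 0)

rank = 3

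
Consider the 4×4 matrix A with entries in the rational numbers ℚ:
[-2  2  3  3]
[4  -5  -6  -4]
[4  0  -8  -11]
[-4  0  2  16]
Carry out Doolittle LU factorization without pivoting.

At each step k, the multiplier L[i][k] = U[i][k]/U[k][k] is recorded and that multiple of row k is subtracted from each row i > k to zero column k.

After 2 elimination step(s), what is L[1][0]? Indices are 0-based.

L[1][0] = -2

[col 0] pivot -2
  R1 -= -2*R0 → (0, -1, 0, 2)  (L[1][0] := -2)
  R2 -= -2*R0 → (0, 4, -2, -5)  (L[2][0] := -2)
  R3 -= 2*R0 → (0, -4, -4, 10)  (L[3][0] := 2)
[col 1] pivot -1
  R2 -= -4*R1 → (0, 0, -2, 3)  (L[2][1] := -4)
  R3 -= 4*R1 → (0, 0, -4, 2)  (L[3][1] := 4)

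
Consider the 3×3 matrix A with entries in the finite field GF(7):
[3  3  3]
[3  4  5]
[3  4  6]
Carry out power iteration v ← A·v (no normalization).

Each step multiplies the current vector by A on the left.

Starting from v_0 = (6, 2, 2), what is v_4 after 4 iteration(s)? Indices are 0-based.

v_0 = (6, 2, 2).
v_1 = A·v_0 = (2, 1, 3).
v_2 = A·v_1 = (4, 4, 0).
v_3 = A·v_2 = (3, 0, 0).
v_4 = A·v_3 = (2, 2, 2).

v_4 = (2, 2, 2)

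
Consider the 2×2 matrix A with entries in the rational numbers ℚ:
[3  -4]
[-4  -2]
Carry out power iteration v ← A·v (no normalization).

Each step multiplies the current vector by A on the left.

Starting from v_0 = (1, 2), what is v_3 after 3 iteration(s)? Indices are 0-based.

v_3 = (-93, -140)

v_0 = (1, 2).
v_1 = A·v_0 = (-5, -8).
v_2 = A·v_1 = (17, 36).
v_3 = A·v_2 = (-93, -140).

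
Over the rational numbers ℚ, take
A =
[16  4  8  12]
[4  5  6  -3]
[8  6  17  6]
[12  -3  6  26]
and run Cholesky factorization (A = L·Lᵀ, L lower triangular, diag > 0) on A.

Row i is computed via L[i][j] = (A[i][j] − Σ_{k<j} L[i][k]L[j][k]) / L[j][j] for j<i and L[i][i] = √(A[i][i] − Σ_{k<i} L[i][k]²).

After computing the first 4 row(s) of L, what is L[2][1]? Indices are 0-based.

Step 1: L[0][0] = √(16) = 4.
  L[1][0] = (4) / L[0][0] = 1.
Step 2: L[1][1] = √(4) = 2.
  L[2][0] = (8) / L[0][0] = 2.
  L[2][1] = (4) / L[1][1] = 2.
Step 3: L[2][2] = √(9) = 3.
  L[3][0] = (12) / L[0][0] = 3.
  L[3][1] = (-6) / L[1][1] = -3.
  L[3][2] = (6) / L[2][2] = 2.
Step 4: L[3][3] = √(4) = 2.

L[2][1] = 2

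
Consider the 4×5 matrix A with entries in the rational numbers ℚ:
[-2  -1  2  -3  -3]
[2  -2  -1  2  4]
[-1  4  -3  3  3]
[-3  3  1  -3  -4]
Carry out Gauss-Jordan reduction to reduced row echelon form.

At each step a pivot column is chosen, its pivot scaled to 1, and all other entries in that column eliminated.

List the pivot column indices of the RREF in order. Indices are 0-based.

pivot columns: 0, 1, 2, 3

[1] R0 /= -2  ⇒  (1, 1/2, -1, 3/2, 3/2)
     R1 -= 2·R0  ⇒  (0, -3, 1, -1, 1)
     R2 -= -1·R0  ⇒  (0, 9/2, -4, 9/2, 9/2)
     R3 -= -3·R0  ⇒  (0, 9/2, -2, 3/2, 1/2)
[2] R1 /= -3  ⇒  (0, 1, -1/3, 1/3, -1/3)
     R0 -= 1/2·R1  ⇒  (1, 0, -5/6, 4/3, 5/3)
     R2 -= 9/2·R1  ⇒  (0, 0, -5/2, 3, 6)
     R3 -= 9/2·R1  ⇒  (0, 0, -1/2, 0, 2)
[3] R2 /= -5/2  ⇒  (0, 0, 1, -6/5, -12/5)
     R0 -= -5/6·R2  ⇒  (1, 0, 0, 1/3, -1/3)
     R1 -= -1/3·R2  ⇒  (0, 1, 0, -1/15, -17/15)
     R3 -= -1/2·R2  ⇒  (0, 0, 0, -3/5, 4/5)
[4] R3 /= -3/5  ⇒  (0, 0, 0, 1, -4/3)
     R0 -= 1/3·R3  ⇒  (1, 0, 0, 0, 1/9)
     R1 -= -1/15·R3  ⇒  (0, 1, 0, 0, -11/9)
     R2 -= -6/5·R3  ⇒  (0, 0, 1, 0, -4)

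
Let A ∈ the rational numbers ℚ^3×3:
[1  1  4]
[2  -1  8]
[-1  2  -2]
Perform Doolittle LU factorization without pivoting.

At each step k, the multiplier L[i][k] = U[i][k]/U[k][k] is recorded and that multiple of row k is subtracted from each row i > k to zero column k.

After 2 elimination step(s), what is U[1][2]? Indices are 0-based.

U[1][2] = 0

[col 0] pivot 1
  R1 -= 2*R0 → (0, -3, 0)  (L[1][0] := 2)
  R2 -= -1*R0 → (0, 3, 2)  (L[2][0] := -1)
[col 1] pivot -3
  R2 -= -1*R1 → (0, 0, 2)  (L[2][1] := -1)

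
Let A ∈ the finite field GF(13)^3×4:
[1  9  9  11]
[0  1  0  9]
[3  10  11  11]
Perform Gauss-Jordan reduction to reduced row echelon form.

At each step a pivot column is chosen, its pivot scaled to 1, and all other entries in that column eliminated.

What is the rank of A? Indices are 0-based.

rank = 3

[1] R0 /= 1  ⇒  (1, 9, 9, 11)
     R2 -= 3·R0  ⇒  (0, 9, 10, 4)
[2] R1 /= 1  ⇒  (0, 1, 0, 9)
     R0 -= 9·R1  ⇒  (1, 0, 9, 8)
     R2 -= 9·R1  ⇒  (0, 0, 10, 1)
[3] R2 /= 10  ⇒  (0, 0, 1, 4)
     R0 -= 9·R2  ⇒  (1, 0, 0, 11)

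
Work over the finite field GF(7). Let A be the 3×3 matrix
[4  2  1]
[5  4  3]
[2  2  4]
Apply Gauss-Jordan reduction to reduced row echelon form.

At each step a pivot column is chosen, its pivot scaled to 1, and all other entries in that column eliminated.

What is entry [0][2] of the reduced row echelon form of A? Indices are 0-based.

M[0][2] = 2

pivot(0,0)=4: scale R0 → (1, 4, 2)
  clear (1,0): R1 −= (5)R0 → (0, 5, 0)
  clear (2,0): R2 −= (2)R0 → (0, 1, 0)
pivot(1,1)=5: scale R1 → (0, 1, 0)
  clear (0,1): R0 −= (4)R1 → (1, 0, 2)
  clear (2,1): R2 −= (1)R1 → (0, 0, 0)
col 2: no nonzero at/below row 2; advance.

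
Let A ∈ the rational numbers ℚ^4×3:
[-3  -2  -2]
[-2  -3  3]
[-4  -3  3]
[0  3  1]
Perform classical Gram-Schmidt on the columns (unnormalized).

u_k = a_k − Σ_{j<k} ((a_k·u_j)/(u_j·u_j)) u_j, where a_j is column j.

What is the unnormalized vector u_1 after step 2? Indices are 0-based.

Step 1: u_0 = a_0 = (-3, -2, -4, 0).
Step 2: u_1 = a_1 − (24/29)·u_0 = (14/29, -39/29, 9/29, 3).

u_1 = (14/29, -39/29, 9/29, 3)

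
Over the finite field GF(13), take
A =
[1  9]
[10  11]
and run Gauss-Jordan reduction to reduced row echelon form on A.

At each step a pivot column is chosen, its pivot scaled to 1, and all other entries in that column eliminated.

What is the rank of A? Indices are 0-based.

[1] R0 /= 1  ⇒  (1, 9)
     R1 -= 10·R0  ⇒  (0, 12)
[2] R1 /= 12  ⇒  (0, 1)
     R0 -= 9·R1  ⇒  (1, 0)

rank = 2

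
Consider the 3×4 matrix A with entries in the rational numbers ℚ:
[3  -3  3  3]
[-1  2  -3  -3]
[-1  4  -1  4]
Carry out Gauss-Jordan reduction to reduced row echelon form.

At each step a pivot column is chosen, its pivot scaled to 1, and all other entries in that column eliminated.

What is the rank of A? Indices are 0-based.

rank = 3

step 1: normalize row 0 (÷3) = (1, -1, 1, 1)
  row 1: subtract -1×row0 = (0, 1, -2, -2)
  row 2: subtract -1×row0 = (0, 3, 0, 5)
step 2: normalize row 1 (÷1) = (0, 1, -2, -2)
  row 0: subtract -1×row1 = (1, 0, -1, -1)
  row 2: subtract 3×row1 = (0, 0, 6, 11)
step 3: normalize row 2 (÷6) = (0, 0, 1, 11/6)
  row 0: subtract -1×row2 = (1, 0, 0, 5/6)
  row 1: subtract -2×row2 = (0, 1, 0, 5/3)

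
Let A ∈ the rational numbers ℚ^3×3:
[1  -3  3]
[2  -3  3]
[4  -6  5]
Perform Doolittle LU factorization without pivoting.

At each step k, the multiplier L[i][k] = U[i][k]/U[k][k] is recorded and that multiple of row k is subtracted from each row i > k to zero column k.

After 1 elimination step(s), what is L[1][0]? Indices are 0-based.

Step 1: pivot at (0,0) is 1.
  row1 ← row1 − (2)·row0  ⇒  L[1][0]=2, U row1=(0, 3, -3)
  row2 ← row2 − (4)·row0  ⇒  L[2][0]=4, U row2=(0, 6, -7)

L[1][0] = 2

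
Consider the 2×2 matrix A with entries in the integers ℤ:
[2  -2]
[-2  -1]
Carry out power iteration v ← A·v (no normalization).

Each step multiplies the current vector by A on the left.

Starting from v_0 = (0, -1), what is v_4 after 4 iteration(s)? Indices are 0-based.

v_0 = (0, -1).
v_1 = A·v_0 = (2, 1).
v_2 = A·v_1 = (2, -5).
v_3 = A·v_2 = (14, 1).
v_4 = A·v_3 = (26, -29).

v_4 = (26, -29)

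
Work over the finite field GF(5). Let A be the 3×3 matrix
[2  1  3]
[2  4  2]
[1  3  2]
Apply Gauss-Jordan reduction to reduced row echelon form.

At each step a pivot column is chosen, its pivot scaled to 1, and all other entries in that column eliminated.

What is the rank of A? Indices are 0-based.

pivot(0,0)=2: scale R0 → (1, 3, 4)
  clear (1,0): R1 −= (2)R0 → (0, 3, 4)
  clear (2,0): R2 −= (1)R0 → (0, 0, 3)
pivot(1,1)=3: scale R1 → (0, 1, 3)
  clear (0,1): R0 −= (3)R1 → (1, 0, 0)
pivot(2,2)=3: scale R2 → (0, 0, 1)
  clear (1,2): R1 −= (3)R2 → (0, 1, 0)

rank = 3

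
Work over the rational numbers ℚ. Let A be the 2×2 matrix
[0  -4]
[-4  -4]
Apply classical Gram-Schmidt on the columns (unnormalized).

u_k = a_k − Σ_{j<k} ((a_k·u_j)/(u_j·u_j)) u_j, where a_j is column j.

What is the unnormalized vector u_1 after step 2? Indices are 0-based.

Step 1: u_0 = a_0 = (0, -4).
Step 2: u_1 = a_1 − (1)·u_0 = (-4, 0).

u_1 = (-4, 0)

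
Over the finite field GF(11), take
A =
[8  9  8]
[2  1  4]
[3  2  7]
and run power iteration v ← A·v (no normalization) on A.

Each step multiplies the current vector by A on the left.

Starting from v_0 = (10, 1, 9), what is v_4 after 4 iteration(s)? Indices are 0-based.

v_0 = (10, 1, 9).
v_1 = A·v_0 = (7, 2, 7).
v_2 = A·v_1 = (9, 0, 8).
v_3 = A·v_2 = (4, 6, 6).
v_4 = A·v_3 = (2, 5, 0).

v_4 = (2, 5, 0)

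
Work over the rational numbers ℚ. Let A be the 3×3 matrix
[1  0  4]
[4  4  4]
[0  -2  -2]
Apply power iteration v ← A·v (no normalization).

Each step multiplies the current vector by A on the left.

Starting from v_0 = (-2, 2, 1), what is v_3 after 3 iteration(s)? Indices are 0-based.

v_3 = (-6, -72, -8)

v_0 = (-2, 2, 1).
v_1 = A·v_0 = (2, 4, -6).
v_2 = A·v_1 = (-22, 0, 4).
v_3 = A·v_2 = (-6, -72, -8).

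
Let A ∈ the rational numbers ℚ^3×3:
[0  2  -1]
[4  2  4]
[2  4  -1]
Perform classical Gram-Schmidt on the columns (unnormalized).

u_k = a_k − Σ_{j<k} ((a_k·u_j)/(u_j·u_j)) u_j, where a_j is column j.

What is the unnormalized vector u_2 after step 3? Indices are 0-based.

u_2 = (9/14, 3/14, -3/7)

Step 1: u_0 = a_0 = (0, 4, 2).
Step 2: u_1 = a_1 − (4/5)·u_0 = (2, -6/5, 12/5).
Step 3: u_2 = a_2 − (7/10)·u_0 − (-23/28)·u_1 = (9/14, 3/14, -3/7).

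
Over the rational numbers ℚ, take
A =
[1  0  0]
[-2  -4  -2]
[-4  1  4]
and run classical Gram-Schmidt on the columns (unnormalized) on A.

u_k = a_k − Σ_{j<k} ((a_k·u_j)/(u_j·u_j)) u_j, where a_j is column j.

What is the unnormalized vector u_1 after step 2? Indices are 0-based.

u_1 = (-4/21, -76/21, 37/21)

Step 1: u_0 = a_0 = (1, -2, -4).
Step 2: u_1 = a_1 − (4/21)·u_0 = (-4/21, -76/21, 37/21).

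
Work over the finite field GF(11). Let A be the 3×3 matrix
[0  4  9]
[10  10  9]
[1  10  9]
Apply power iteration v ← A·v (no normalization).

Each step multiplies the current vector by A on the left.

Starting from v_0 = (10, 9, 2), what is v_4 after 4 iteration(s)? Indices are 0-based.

v_4 = (3, 5, 1)

v_0 = (10, 9, 2).
v_1 = A·v_0 = (10, 10, 8).
v_2 = A·v_1 = (2, 8, 6).
v_3 = A·v_2 = (9, 0, 4).
v_4 = A·v_3 = (3, 5, 1).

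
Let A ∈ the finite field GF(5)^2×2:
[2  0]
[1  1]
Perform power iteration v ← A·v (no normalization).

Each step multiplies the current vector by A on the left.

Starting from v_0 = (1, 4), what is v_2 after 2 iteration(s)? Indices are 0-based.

v_0 = (1, 4).
v_1 = A·v_0 = (2, 0).
v_2 = A·v_1 = (4, 2).

v_2 = (4, 2)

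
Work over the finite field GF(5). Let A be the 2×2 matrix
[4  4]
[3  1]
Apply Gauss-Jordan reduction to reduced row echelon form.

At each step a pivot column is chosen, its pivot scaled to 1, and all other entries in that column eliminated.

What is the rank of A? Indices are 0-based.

rank = 2

step 1: normalize row 0 (÷4) = (1, 1)
  row 1: subtract 3×row0 = (0, 3)
step 2: normalize row 1 (÷3) = (0, 1)
  row 0: subtract 1×row1 = (1, 0)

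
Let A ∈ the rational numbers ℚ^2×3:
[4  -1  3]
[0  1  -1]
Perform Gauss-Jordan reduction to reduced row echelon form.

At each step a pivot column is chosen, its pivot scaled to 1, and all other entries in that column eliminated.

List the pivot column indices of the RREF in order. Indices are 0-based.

step 1: normalize row 0 (÷4) = (1, -1/4, 3/4)
step 2: normalize row 1 (÷1) = (0, 1, -1)
  row 0: subtract -1/4×row1 = (1, 0, 1/2)

pivot columns: 0, 1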